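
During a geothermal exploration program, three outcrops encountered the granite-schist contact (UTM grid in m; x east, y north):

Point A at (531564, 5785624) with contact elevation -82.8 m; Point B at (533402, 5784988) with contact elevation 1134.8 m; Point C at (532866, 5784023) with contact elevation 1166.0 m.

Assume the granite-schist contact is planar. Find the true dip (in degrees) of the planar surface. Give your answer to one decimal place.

Let the plane be z = a·x + b·y + c.
Point B−Point A: 1838a − 636b = 1217.6;  Point C−Point A: 1302a − 1601b = 1248.8.
Solving gives a = 0.54628, b = −0.33576.
Gradient magnitude |∇z| = √(a² + b²) = √(0.29842 + 0.11273) = 0.64121.
True dip = arctan(0.64121) = 32.7°, dipping toward WNW (azimuth ≈ 302°).

32.7°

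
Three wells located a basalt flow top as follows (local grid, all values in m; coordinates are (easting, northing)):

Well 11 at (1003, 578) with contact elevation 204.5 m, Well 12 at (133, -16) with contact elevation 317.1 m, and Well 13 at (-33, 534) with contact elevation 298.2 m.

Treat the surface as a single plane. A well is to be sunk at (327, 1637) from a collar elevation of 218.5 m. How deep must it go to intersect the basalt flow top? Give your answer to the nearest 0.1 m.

19.1 m

Let the plane be z = a·E + b·N + c.
Well 12−Well 11: −870a − 594b = 112.6;  Well 13−Well 11: −1036a − 44b = 93.7.
Solving gives a = −0.087858, b = −0.060881.
Then c = 204.5 − a·1003 − b·578 = 327.81.
At (327, 1637): z_contact = −28.73 − 99.66 + 327.81 = 199.42 m.
Depth below ground = 218.5 − 199.42 = 19.1 m.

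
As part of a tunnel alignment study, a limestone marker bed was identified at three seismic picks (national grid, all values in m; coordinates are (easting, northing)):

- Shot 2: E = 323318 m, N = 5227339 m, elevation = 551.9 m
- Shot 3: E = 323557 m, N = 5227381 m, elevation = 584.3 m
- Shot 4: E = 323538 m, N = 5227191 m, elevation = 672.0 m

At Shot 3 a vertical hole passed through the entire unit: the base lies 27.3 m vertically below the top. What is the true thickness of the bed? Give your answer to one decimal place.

Let the plane be z = a·E + b·N + c.
Shot 3−Shot 2: 239a + 42b = 32.4;  Shot 4−Shot 2: 220a − 148b = 120.1.
Solving gives a = 0.22056, b = −0.48363.
|∇z| = √(a²+b²) = 0.53155, so dip δ = arctan(0.53155) = 27.99°.
True thickness = vertical thickness × cos δ = 27.3 × cos 27.99° = 24.1 m.

24.1 m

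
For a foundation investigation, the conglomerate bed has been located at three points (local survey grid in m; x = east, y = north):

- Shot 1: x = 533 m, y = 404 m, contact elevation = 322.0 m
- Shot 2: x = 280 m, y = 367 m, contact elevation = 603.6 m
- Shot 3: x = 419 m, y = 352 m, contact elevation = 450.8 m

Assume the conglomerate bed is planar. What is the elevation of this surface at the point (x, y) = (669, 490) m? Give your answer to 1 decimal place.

167.0 m

Two edge vectors: Shot 1→Shot 2 = (-253, -37, 281.6), Shot 1→Shot 3 = (-114, -52, 128.8).
Normal n = (Shot 1→Shot 2) × (Shot 1→Shot 3) = (9877.6, 484, 8938).
So ∂z/∂x = −n_x/n_z = −1.10512 and ∂z/∂y = −n_y/n_z = −0.05415.
Intercept c from Shot 1: 322 + 589.03 + 21.88 = 932.91.
At (669, 490): z = −739.3 − 26.5 + 932.91 = 167.0 m.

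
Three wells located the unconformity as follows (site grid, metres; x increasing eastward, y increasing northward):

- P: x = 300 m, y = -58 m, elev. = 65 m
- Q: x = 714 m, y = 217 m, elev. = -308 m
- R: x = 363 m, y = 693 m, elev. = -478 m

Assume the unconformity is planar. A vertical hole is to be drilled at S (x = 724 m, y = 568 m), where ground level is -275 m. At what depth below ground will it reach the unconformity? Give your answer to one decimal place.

Two edge vectors: P→Q = (414, 275, -373), P→R = (63, 751, -543).
Normal n = (P→Q) × (P→R) = (130798, 201303, 293589).
So ∂z/∂x = −n_x/n_z = −0.44551 and ∂z/∂y = −n_y/n_z = −0.68566.
Intercept c from P: 65 + 133.65 − 39.77 = 158.89.
At (724, 568): z_contact = −322.55 − 389.46 + 158.89 = -553.12 m.
Depth below ground = -275 − (-553.12) = 278.1 m.

278.1 m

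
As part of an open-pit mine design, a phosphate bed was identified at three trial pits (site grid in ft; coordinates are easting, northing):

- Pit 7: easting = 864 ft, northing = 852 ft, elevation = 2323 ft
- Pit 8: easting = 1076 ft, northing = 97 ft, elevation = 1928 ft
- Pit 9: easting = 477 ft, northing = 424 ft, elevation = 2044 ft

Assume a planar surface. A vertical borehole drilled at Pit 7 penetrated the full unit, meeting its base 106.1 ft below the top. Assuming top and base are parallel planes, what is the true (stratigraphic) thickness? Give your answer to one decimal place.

92.4 ft

Two edge vectors: Pit 7→Pit 8 = (212, -755, -395), Pit 7→Pit 9 = (-387, -428, -279).
Normal n = (Pit 7→Pit 8) × (Pit 7→Pit 9) = (41585, 212013, -382921).
So ∂z/∂easting = −n_x/n_z = 0.10860 and ∂z/∂northing = −n_y/n_z = 0.55367.
|∇z| = √(a²+b²) = 0.56422, so dip δ = arctan(0.56422) = 29.43°.
True thickness = vertical thickness × cos δ = 106.1 × cos 29.43° = 92.4 ft.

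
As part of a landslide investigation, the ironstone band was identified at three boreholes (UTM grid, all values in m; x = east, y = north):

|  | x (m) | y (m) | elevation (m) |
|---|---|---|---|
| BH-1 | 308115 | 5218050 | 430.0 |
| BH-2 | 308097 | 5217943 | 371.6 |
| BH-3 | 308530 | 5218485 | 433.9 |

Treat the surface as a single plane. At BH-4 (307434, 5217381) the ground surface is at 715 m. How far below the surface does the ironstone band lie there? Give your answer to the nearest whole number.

Two edge vectors: BH-1→BH-2 = (-18, -107, -58.4), BH-1→BH-3 = (415, 435, 3.9).
Normal n = (BH-1→BH-2) × (BH-1→BH-3) = (24986.7, -24165.8, 36575).
So ∂z/∂x = −n_x/n_z = −0.68316336 and ∂z/∂y = −n_y/n_z = 0.66071907.
Intercept c from BH-1: 430 + 210492.88 − 3447665.15 = −3236742.27.
At (307434, 5217381): z_contact = −210027.6 + 3447223.1 − 3236742.27 = 453.2 m.
Depth below ground = 715 − 453.2 = 262 m.

262 m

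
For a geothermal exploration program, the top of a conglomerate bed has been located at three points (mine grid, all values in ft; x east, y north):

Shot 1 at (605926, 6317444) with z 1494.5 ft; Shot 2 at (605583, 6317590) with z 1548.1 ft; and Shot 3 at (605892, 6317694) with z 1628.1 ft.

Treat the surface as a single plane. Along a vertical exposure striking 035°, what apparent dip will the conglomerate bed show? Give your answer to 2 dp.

Let the plane be z = a·x + b·y + c.
Shot 2−Shot 1: −343a + 146b = 53.6;  Shot 3−Shot 1: −34a + 250b = 133.6.
Solving gives a = 0.07558, b = 0.54468.
Unit vector along 035° is (sin 35°, cos 35°) = (0.5736, 0.8192).
Slope in that direction = a·(0.5736) + b·(0.8192) = 0.48952.
Apparent dip = arctan|0.48952| = 26.08° (true dip is 28.8°, so apparent ≤ true as expected).

26.08°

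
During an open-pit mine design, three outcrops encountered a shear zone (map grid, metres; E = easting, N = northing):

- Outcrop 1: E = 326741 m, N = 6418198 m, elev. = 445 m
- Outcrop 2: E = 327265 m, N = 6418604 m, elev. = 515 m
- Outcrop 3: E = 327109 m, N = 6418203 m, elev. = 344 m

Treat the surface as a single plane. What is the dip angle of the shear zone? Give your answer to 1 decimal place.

Let the plane be z = a·E + b·N + c.
Outcrop 2−Outcrop 1: 524a + 406b = 70;  Outcrop 3−Outcrop 1: 368a + 5b = −101.
Solving gives a = −0.28174, b = 0.53604.
Gradient magnitude |∇z| = √(a² + b²) = √(0.07938 + 0.28734) = 0.60557.
True dip = arctan(0.60557) = 31.2°, dipping toward SSE (azimuth ≈ 152°).

31.2°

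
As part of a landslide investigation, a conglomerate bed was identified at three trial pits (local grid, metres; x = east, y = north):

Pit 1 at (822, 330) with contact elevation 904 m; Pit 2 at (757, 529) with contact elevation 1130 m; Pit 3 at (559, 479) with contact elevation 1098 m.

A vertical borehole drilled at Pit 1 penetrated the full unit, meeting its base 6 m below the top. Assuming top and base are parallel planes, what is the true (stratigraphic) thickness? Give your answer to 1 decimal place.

4.0 m

Two edge vectors: Pit 1→Pit 2 = (-65, 199, 226), Pit 1→Pit 3 = (-263, 149, 194).
Normal n = (Pit 1→Pit 2) × (Pit 1→Pit 3) = (4932, -46828, 42652).
So ∂z/∂x = −n_x/n_z = −0.11563 and ∂z/∂y = −n_y/n_z = 1.09791.
|∇z| = √(a²+b²) = 1.10398, so dip δ = arctan(1.10398) = 47.83°.
True thickness = vertical thickness × cos δ = 6 × cos 47.83° = 4.0 m.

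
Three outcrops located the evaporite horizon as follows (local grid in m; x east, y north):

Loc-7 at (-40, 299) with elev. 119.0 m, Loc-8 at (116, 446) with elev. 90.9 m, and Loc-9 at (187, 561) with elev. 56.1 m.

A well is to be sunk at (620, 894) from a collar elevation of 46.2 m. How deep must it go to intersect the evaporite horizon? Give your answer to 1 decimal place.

Two edge vectors: Loc-7→Loc-8 = (156, 147, -28.1), Loc-7→Loc-9 = (227, 262, -62.9).
Normal n = (Loc-7→Loc-8) × (Loc-7→Loc-9) = (-1884.1, 3433.7, 7503).
So ∂z/∂x = −n_x/n_z = 0.25111 and ∂z/∂y = −n_y/n_z = −0.45764.
Intercept c from Loc-7: 119 + 10.04 + 136.84 = 265.88.
At (620, 894): z_contact = 155.69 − 409.13 + 265.88 = 12.44 m.
Depth below ground = 46.2 − 12.44 = 33.8 m.

33.8 m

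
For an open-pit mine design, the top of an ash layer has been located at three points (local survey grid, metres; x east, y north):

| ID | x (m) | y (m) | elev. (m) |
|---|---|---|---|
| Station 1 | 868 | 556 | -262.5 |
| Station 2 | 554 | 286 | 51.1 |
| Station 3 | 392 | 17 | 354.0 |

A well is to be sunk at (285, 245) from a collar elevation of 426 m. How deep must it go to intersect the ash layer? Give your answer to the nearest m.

313 m

Two edge vectors: Station 1→Station 2 = (-314, -270, 313.6), Station 1→Station 3 = (-476, -539, 616.5).
Normal n = (Station 1→Station 2) × (Station 1→Station 3) = (2575.4, 44307.4, 40726).
So ∂z/∂x = −n_x/n_z = −0.06324 and ∂z/∂y = −n_y/n_z = −1.08794.
Intercept c from Station 1: -262.5 + 54.89 + 604.89 = 397.28.
At (285, 245): z_contact = −18.0 − 266.5 + 397.28 = 112.7 m.
Depth below ground = 426 − 112.7 = 313 m.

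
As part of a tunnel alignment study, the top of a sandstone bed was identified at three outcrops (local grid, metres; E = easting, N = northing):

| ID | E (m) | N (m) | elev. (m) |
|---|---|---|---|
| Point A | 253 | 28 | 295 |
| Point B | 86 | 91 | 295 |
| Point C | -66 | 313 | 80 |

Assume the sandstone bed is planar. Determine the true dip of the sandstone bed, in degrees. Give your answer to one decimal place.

54.4°

Two edge vectors: Point A→Point B = (-167, 63, 0), Point A→Point C = (-319, 285, -215).
Normal n = (Point A→Point B) × (Point A→Point C) = (-13545, -35905, -27498).
So ∂z/∂E = −n_x/n_z = −0.49258 and ∂z/∂N = −n_y/n_z = −1.30573.
Gradient magnitude |∇z| = √(a² + b²) = √(0.24264 + 1.70493) = 1.39555.
True dip = arctan(1.39555) = 54.4°, dipping toward NNE (azimuth ≈ 021°).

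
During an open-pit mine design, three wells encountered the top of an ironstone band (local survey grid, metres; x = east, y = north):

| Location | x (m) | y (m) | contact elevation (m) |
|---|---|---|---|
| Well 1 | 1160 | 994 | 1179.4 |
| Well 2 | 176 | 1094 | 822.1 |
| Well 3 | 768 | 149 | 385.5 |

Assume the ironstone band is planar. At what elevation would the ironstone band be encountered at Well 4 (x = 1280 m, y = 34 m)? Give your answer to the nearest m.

525 m

Two edge vectors: Well 1→Well 2 = (-984, 100, -357.3), Well 1→Well 3 = (-392, -845, -793.9).
Normal n = (Well 1→Well 2) × (Well 1→Well 3) = (-381308.5, -641136, 870680).
So ∂z/∂x = −n_x/n_z = 0.43794 and ∂z/∂y = −n_y/n_z = 0.73636.
Intercept c from Well 1: 1179.4 − 508.01 − 731.94 = −60.56.
At (1280, 34): z = 560.6 + 25.0 − 60.56 = 525.0 m.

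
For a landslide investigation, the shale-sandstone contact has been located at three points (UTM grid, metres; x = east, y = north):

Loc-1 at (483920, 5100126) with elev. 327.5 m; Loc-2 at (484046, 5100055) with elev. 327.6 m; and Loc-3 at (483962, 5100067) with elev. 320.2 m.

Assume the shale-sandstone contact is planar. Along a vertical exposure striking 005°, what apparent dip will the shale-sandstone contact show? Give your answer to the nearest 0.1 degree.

Two edge vectors: Loc-1→Loc-2 = (126, -71, 0.1), Loc-1→Loc-3 = (42, -59, -7.3).
Normal n = (Loc-1→Loc-2) × (Loc-1→Loc-3) = (524.2, 924, -4452).
So ∂z/∂x = −n_x/n_z = 0.11774 and ∂z/∂y = −n_y/n_z = 0.20755.
Unit vector along 005° is (sin 5°, cos 5°) = (0.0872, 0.9962).
Slope in that direction = a·(0.0872) + b·(0.9962) = 0.21702.
Apparent dip = arctan|0.21702| = 12.2° (true dip is 13.4°, so apparent ≤ true as expected).

12.2°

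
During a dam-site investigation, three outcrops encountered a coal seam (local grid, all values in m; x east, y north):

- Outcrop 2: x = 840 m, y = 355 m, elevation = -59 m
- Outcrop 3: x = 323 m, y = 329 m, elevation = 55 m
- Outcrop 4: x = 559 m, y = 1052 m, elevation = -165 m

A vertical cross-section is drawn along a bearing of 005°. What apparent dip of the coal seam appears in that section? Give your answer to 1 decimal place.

14.2°

Let the plane be z = a·x + b·y + c.
Outcrop 3−Outcrop 2: −517a − 26b = 114;  Outcrop 4−Outcrop 2: −281a + 697b = −106.
Solving gives a = −0.20862, b = −0.23619.
Unit vector along 005° is (sin 5°, cos 5°) = (0.0872, 0.9962).
Slope in that direction = a·(0.0872) + b·(0.9962) = −0.25347.
Apparent dip = arctan|0.25347| = 14.2° (true dip is 17.5°, so apparent ≤ true as expected).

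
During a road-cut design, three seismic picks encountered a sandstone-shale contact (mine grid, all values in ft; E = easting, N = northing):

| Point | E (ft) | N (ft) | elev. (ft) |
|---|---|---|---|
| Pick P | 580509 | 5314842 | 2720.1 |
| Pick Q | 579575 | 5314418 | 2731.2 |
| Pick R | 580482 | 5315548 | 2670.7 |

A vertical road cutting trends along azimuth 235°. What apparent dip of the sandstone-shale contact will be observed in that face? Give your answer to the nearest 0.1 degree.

1.4°

Two edge vectors: Pick P→Pick Q = (-934, -424, 11.1), Pick P→Pick R = (-27, 706, -49.4).
Normal n = (Pick P→Pick Q) × (Pick P→Pick R) = (13109, -46439.3, -670852).
So ∂z/∂E = −n_x/n_z = 0.01954 and ∂z/∂N = −n_y/n_z = −0.06922.
Unit vector along 235° is (sin 235°, cos 235°) = (-0.8192, -0.5736).
Slope in that direction = a·(-0.8192) + b·(-0.5736) = 0.02370.
Apparent dip = arctan|0.02370| = 1.4° (true dip is 4.1°, so apparent ≤ true as expected).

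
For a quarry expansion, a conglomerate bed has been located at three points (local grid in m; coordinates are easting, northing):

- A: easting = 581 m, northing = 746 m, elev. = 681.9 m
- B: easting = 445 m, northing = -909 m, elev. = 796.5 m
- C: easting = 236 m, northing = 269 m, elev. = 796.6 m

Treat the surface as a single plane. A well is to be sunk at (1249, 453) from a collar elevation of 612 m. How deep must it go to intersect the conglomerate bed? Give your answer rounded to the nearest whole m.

95 m

Let the plane be z = a·easting + b·northing + c.
B−A: −136a − 1655b = 114.6;  C−A: −345a − 477b = 114.7.
Solving gives a = −0.26707, b = −0.04730.
Then c = 681.9 − a·581 − b·746 = 872.35.
At (1249, 453): z_contact = −333.6 − 21.4 + 872.35 = 517.4 m.
Depth below ground = 612 − 517.4 = 95 m.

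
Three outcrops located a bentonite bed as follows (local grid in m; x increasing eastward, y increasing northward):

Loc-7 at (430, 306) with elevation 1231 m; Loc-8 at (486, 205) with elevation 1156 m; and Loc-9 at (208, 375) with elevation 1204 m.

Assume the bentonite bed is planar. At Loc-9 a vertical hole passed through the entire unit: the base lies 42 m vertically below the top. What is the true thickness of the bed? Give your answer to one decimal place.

Two edge vectors: Loc-7→Loc-8 = (56, -101, -75), Loc-7→Loc-9 = (-222, 69, -27).
Normal n = (Loc-7→Loc-8) × (Loc-7→Loc-9) = (7902, 18162, -18558).
So ∂z/∂x = −n_x/n_z = 0.42580 and ∂z/∂y = −n_y/n_z = 0.97866.
|∇z| = √(a²+b²) = 1.06728, so dip δ = arctan(1.06728) = 46.86°.
True thickness = vertical thickness × cos δ = 42 × cos 46.86° = 28.7 m.

28.7 m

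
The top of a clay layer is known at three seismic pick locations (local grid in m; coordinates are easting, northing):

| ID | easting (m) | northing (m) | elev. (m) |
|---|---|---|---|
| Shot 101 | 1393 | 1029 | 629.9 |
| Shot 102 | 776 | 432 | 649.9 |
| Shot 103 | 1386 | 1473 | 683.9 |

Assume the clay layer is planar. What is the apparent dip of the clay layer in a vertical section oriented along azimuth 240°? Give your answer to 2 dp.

Let the plane be z = a·easting + b·northing + c.
Shot 102−Shot 101: −617a − 597b = 20;  Shot 103−Shot 101: −7a + 444b = 54.
Solving gives a = −0.14784, b = 0.11929.
Unit vector along 240° is (sin 240°, cos 240°) = (-0.8660, -0.5000).
Slope in that direction = a·(-0.8660) + b·(-0.5000) = 0.06839.
Apparent dip = arctan|0.06839| = 3.91° (true dip is 10.8°, so apparent ≤ true as expected).

3.91°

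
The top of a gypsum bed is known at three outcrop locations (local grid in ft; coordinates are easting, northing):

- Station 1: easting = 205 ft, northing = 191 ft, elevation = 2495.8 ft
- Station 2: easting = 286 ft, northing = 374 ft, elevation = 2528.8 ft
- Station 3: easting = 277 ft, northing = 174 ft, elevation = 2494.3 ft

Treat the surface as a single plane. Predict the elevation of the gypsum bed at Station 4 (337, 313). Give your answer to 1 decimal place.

Two edge vectors: Station 1→Station 2 = (81, 183, 33), Station 1→Station 3 = (72, -17, -1.5).
Normal n = (Station 1→Station 2) × (Station 1→Station 3) = (286.5, 2497.5, -14553).
So ∂z/∂easting = −n_x/n_z = 0.01969 and ∂z/∂northing = −n_y/n_z = 0.17161.
Intercept c from Station 1: 2495.8 − 4.04 − 32.78 = 2458.99.
At (337, 313): z = 6.6 + 53.7 + 2458.99 = 2519.3 ft.

2519.3 ft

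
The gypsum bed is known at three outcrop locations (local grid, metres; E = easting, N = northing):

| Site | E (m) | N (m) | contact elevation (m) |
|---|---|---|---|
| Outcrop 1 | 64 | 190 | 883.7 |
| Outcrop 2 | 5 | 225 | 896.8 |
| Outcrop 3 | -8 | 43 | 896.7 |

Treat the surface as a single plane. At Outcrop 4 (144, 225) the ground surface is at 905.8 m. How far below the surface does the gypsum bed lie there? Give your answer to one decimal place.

Two edge vectors: Outcrop 1→Outcrop 2 = (-59, 35, 13.1), Outcrop 1→Outcrop 3 = (-72, -147, 13).
Normal n = (Outcrop 1→Outcrop 2) × (Outcrop 1→Outcrop 3) = (2380.7, -176.2, 11193).
So ∂z/∂E = −n_x/n_z = −0.21270 and ∂z/∂N = −n_y/n_z = 0.01574.
Intercept c from Outcrop 1: 883.7 + 13.61 − 2.99 = 894.32.
At (144, 225): z_contact = −30.63 + 3.54 + 894.32 = 867.24 m.
Depth below ground = 905.8 − 867.24 = 38.6 m.

38.6 m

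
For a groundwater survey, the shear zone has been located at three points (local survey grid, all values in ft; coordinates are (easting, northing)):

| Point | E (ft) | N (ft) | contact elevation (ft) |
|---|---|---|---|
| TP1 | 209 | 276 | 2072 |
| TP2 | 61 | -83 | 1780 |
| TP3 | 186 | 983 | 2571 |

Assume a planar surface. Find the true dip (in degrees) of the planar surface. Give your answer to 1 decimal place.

Let the plane be z = a·E + b·N + c.
TP2−TP1: −148a − 359b = −292;  TP3−TP1: −23a + 707b = 499.
Solving gives a = 0.24185, b = 0.71367.
Gradient magnitude |∇z| = √(a² + b²) = √(0.05849 + 0.50932) = 0.75353.
True dip = arctan(0.75353) = 37.0°, dipping toward SSW (azimuth ≈ 199°).

37.0°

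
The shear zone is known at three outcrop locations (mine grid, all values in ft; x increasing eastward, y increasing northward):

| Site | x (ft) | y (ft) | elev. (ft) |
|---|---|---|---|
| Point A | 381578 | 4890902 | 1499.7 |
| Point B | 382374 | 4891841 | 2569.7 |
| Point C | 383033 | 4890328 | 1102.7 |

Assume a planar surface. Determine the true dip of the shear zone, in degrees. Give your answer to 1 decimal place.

46.0°

Let the plane be z = a·x + b·y + c.
Point B−Point A: 796a + 939b = 1070;  Point C−Point A: 1455a − 574b = −397.
Solving gives a = 0.13241, b = 1.02727.
Gradient magnitude |∇z| = √(a² + b²) = √(0.01753 + 1.05528) = 1.03577.
True dip = arctan(1.03577) = 46.0°, dipping toward S (azimuth ≈ 187°).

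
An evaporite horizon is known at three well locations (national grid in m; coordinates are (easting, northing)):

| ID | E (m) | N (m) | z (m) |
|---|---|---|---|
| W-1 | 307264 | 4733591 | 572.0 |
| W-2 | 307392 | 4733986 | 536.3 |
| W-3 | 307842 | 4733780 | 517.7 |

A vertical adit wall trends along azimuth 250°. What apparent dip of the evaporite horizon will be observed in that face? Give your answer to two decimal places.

Let the plane be z = a·E + b·N + c.
W-2−W-1: 128a + 395b = −35.7;  W-3−W-1: 578a + 189b = −54.3.
Solving gives a = −0.07202, b = −0.06704.
Unit vector along 250° is (sin 250°, cos 250°) = (-0.9397, -0.3420).
Slope in that direction = a·(-0.9397) + b·(-0.3420) = 0.09061.
Apparent dip = arctan|0.09061| = 5.18° (true dip is 5.6°, so apparent ≤ true as expected).

5.18°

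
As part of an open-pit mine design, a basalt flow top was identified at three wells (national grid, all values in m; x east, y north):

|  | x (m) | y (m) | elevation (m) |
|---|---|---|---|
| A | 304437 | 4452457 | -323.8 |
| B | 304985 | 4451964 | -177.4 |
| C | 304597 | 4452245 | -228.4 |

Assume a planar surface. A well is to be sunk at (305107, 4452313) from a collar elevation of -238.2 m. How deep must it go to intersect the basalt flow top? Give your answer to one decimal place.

261.5 m

Two edge vectors: A→B = (548, -493, 146.4), A→C = (160, -212, 95.4).
Normal n = (A→B) × (A→C) = (-15995.4, -28855.2, -37296).
So ∂z/∂x = −n_x/n_z = −0.428877091 and ∂z/∂y = −n_y/n_z = −0.773680824.
Intercept c from A: -323.8 + 130566.06 + 3444780.60 = 3575022.85.
At (305107, 4452313): z_contact = −130853.40 − 3444669.19 + 3575022.85 = -499.74 m.
Depth below ground = -238.2 − (-499.74) = 261.5 m.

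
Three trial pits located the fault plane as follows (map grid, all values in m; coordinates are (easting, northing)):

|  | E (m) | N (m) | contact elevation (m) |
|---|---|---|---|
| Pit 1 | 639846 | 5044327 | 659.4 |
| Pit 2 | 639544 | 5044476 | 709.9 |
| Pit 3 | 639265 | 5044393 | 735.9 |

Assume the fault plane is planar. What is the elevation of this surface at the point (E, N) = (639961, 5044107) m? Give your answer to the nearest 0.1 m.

Let the plane be z = a·E + b·N + c.
Pit 2−Pit 1: −302a + 149b = 50.5;  Pit 3−Pit 1: −581a + 66b = 76.5.
Solving gives a = −0.121036361, b = 0.093604154.
Then c = 659.4 − a·639846 − b·5044327 = −394065.93.
At (639961, 5044107): z = −77458.6 + 472149.4 − 394065.93 = 624.9 m.

624.9 m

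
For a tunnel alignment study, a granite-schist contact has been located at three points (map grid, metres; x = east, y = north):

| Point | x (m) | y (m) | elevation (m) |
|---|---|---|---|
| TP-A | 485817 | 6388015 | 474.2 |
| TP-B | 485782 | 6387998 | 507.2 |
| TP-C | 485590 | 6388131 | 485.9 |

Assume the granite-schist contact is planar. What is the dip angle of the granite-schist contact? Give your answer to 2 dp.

Two edge vectors: TP-A→TP-B = (-35, -17, 33), TP-A→TP-C = (-227, 116, 11.7).
Normal n = (TP-A→TP-B) × (TP-A→TP-C) = (-4026.9, -7081.5, -7919).
So ∂z/∂x = −n_x/n_z = −0.50851 and ∂z/∂y = −n_y/n_z = −0.89424.
Gradient magnitude |∇z| = √(a² + b²) = √(0.25858 + 0.79967) = 1.02871.
True dip = arctan(1.02871) = 45.81°, dipping toward NNE (azimuth ≈ 030°).

45.81°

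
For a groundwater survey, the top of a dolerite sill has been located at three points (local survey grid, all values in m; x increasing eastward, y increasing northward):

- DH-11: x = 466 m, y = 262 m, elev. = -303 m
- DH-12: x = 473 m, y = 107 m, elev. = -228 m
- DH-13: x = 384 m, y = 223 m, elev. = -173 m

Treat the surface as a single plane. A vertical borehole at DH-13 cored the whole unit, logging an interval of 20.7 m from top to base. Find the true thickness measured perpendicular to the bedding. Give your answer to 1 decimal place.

Let the plane be z = a·x + b·y + c.
DH-12−DH-11: 7a − 155b = 75;  DH-13−DH-11: −82a − 39b = 130.
Solving gives a = −1.32673, b = −0.54379.
|∇z| = √(a²+b²) = 1.43385, so dip δ = arctan(1.43385) = 55.11°.
True thickness = vertical thickness × cos δ = 20.7 × cos 55.11° = 11.8 m.

11.8 m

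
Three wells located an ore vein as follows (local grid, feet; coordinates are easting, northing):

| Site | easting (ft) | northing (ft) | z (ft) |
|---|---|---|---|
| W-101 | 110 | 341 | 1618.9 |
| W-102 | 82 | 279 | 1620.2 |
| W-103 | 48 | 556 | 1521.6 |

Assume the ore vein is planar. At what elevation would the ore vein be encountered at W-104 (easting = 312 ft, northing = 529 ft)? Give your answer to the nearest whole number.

1683 ft

Let the plane be z = a·easting + b·northing + c.
W-102−W-101: −28a − 62b = 1.3;  W-103−W-101: −62a + 215b = −97.3.
Solving gives a = 0.58324, b = −0.28437.
Then c = 1618.9 − a·110 − b·341 = 1651.71.
At (312, 529): z = 182.0 − 150.4 + 1651.71 = 1683.3 ft.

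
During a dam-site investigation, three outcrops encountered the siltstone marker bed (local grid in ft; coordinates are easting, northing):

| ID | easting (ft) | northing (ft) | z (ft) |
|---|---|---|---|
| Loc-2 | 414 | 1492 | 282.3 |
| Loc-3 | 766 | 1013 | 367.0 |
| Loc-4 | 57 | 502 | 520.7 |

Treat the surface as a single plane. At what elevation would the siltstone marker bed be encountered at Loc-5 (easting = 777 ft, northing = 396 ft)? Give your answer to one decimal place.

Two edge vectors: Loc-2→Loc-3 = (352, -479, 84.7), Loc-2→Loc-4 = (-357, -990, 238.4).
Normal n = (Loc-2→Loc-3) × (Loc-2→Loc-4) = (-30340.6, -114154.7, -519483).
So ∂z/∂easting = −n_x/n_z = −0.058405 and ∂z/∂northing = −n_y/n_z = −0.219747.
Intercept c from Loc-2: 282.3 + 24.18 + 327.86 = 634.34.
At (777, 396): z = −45.4 − 87.0 + 634.34 = 501.9 ft.

501.9 ft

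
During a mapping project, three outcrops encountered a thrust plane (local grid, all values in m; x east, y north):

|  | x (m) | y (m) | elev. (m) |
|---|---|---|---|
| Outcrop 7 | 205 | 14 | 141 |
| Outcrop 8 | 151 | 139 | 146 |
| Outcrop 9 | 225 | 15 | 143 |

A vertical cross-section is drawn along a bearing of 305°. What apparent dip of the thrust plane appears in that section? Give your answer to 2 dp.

1.83°

Two edge vectors: Outcrop 7→Outcrop 8 = (-54, 125, 5), Outcrop 7→Outcrop 9 = (20, 1, 2).
Normal n = (Outcrop 7→Outcrop 8) × (Outcrop 7→Outcrop 9) = (245, 208, -2554).
So ∂z/∂x = −n_x/n_z = 0.09593 and ∂z/∂y = −n_y/n_z = 0.08144.
Unit vector along 305° is (sin 305°, cos 305°) = (-0.8192, 0.5736).
Slope in that direction = a·(-0.8192) + b·(0.5736) = −0.03187.
Apparent dip = arctan|0.03187| = 1.83° (true dip is 7.2°, so apparent ≤ true as expected).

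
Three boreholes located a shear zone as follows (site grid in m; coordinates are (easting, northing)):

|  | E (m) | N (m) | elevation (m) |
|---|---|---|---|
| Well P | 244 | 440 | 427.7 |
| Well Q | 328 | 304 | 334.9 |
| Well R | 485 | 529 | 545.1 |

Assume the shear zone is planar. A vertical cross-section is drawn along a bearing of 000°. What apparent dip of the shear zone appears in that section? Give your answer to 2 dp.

38.68°

Let the plane be z = a·E + b·N + c.
Well Q−Well P: 84a − 136b = −92.8;  Well R−Well P: 241a + 89b = 117.4.
Solving gives a = 0.19147, b = 0.80062.
Unit vector along 000° is (sin 0°, cos 0°) = (0.0000, 1.0000).
Slope in that direction = a·(0.0000) + b·(1.0000) = 0.80062.
Apparent dip = arctan|0.80062| = 38.68° (true dip is 39.5°, so apparent ≤ true as expected).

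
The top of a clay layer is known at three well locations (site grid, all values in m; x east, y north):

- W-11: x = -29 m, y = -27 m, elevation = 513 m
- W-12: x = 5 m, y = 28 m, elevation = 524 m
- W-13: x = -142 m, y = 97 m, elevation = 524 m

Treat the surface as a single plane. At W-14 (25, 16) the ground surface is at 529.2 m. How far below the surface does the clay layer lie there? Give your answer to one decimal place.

5.6 m

Let the plane be z = a·x + b·y + c.
W-12−W-11: 34a + 55b = 11;  W-13−W-11: −113a + 124b = 11.
Solving gives a = 0.07276, b = 0.15502.
Then c = 513 − a·-29 − b·-27 = 519.30.
At (25, 16): z_contact = 1.82 + 2.48 + 519.30 = 523.60 m.
Depth below ground = 529.2 − 523.60 = 5.6 m.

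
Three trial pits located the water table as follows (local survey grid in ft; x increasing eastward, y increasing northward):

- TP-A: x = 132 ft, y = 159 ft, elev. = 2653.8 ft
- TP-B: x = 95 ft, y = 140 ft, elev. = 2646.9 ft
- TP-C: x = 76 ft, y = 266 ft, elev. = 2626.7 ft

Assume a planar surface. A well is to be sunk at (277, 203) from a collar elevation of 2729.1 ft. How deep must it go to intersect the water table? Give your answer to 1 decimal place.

Let the plane be z = a·x + b·y + c.
TP-B−TP-A: −37a − 19b = −6.9;  TP-C−TP-A: −56a + 107b = −27.1.
Solving gives a = 0.24949, b = −0.12270.
Then c = 2653.8 − a·132 − b·159 = 2640.38.
At (277, 203): z_contact = 69.11 − 24.91 + 2640.38 = 2684.58 ft.
Depth below ground = 2729.1 − 2684.58 = 44.5 ft.

44.5 ft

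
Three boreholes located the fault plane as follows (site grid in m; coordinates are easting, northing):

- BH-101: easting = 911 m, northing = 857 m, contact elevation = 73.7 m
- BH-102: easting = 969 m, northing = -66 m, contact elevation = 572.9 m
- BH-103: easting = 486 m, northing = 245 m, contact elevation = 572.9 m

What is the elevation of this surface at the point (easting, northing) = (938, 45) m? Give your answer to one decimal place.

Two edge vectors: BH-101→BH-102 = (58, -923, 499.2), BH-101→BH-103 = (-425, -612, 499.2).
Normal n = (BH-101→BH-102) × (BH-101→BH-103) = (-155251.2, -241113.6, -427771).
So ∂z/∂easting = −n_x/n_z = −0.36293 and ∂z/∂northing = −n_y/n_z = −0.56365.
Intercept c from BH-101: 73.7 + 330.63 + 483.05 = 887.38.
At (938, 45): z = −340.4 − 25.4 + 887.38 = 521.6 m.

521.6 m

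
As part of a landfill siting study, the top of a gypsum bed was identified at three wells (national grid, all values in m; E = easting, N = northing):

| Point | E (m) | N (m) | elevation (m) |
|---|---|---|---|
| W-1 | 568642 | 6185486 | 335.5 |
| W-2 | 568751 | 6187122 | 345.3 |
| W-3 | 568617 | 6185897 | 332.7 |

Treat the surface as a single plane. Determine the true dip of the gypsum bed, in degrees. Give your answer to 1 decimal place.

5.7°

Let the plane be z = a·E + b·N + c.
W-2−W-1: 109a + 1636b = 9.8;  W-3−W-1: −25a + 411b = −2.8.
Solving gives a = 0.10045, b = −0.00070.
Gradient magnitude |∇z| = √(a² + b²) = √(0.01009 + 0.00000) = 0.10045.
True dip = arctan(0.10045) = 5.7°, dipping toward W (azimuth ≈ 270°).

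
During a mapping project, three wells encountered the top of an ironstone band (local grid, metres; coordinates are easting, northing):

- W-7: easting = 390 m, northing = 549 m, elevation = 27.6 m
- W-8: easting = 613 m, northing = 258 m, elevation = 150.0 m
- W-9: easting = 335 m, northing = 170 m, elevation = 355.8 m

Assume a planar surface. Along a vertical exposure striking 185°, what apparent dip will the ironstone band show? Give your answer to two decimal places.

Let the plane be z = a·easting + b·northing + c.
W-8−W-7: 223a − 291b = 122.4;  W-9−W-7: −55a − 379b = 328.2.
Solving gives a = −0.48862, b = −0.79506.
Unit vector along 185° is (sin 185°, cos 185°) = (-0.0872, -0.9962).
Slope in that direction = a·(-0.0872) + b·(-0.9962) = 0.83462.
Apparent dip = arctan|0.83462| = 39.85° (true dip is 43.0°, so apparent ≤ true as expected).

39.85°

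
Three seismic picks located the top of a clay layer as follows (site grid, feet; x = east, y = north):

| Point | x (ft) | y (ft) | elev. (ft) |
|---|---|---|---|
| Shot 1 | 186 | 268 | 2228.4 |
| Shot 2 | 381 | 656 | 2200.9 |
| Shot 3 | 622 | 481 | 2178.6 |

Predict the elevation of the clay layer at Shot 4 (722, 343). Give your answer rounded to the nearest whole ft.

Let the plane be z = a·x + b·y + c.
Shot 2−Shot 1: 195a + 388b = −27.5;  Shot 3−Shot 1: 436a + 213b = −49.8.
Solving gives a = −0.10550, b = −0.01786.
Then c = 2228.4 − a·186 − b·268 = 2252.81.
At (722, 343): z = −76.2 − 6.1 + 2252.81 = 2170.5 ft.

2171 ft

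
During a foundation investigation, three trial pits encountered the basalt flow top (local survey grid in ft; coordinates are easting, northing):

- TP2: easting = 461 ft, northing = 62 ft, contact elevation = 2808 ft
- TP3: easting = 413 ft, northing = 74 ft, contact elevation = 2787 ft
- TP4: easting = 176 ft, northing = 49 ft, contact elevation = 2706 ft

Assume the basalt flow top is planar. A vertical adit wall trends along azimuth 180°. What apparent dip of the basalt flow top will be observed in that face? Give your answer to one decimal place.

15.1°

Let the plane be z = a·easting + b·northing + c.
TP3−TP2: −48a + 12b = −21;  TP4−TP2: −285a − 13b = −102.
Solving gives a = 0.37018, b = −0.26929.
Unit vector along 180° is (sin 180°, cos 180°) = (0.0000, -1.0000).
Slope in that direction = a·(0.0000) + b·(-1.0000) = 0.26929.
Apparent dip = arctan|0.26929| = 15.1° (true dip is 24.6°, so apparent ≤ true as expected).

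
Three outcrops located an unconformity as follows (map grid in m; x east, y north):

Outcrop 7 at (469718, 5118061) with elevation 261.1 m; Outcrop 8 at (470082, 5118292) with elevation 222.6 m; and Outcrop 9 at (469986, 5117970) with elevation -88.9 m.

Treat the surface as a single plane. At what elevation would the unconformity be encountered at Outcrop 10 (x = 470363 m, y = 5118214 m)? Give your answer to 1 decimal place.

Two edge vectors: Outcrop 7→Outcrop 8 = (364, 231, -38.5), Outcrop 7→Outcrop 9 = (268, -91, -350).
Normal n = (Outcrop 7→Outcrop 8) × (Outcrop 7→Outcrop 9) = (-84353.5, 117082, -95032).
So ∂z/∂x = −n_x/n_z = −0.887632587 and ∂z/∂y = −n_y/n_z = 1.232027107.
Intercept c from Outcrop 7: 261.1 + 416937.00 − 6305589.89 = −5888391.78.
At (470363, 5118214): z = −417509.5 + 6305778.4 − 5888391.78 = -122.9 m.

-122.9 m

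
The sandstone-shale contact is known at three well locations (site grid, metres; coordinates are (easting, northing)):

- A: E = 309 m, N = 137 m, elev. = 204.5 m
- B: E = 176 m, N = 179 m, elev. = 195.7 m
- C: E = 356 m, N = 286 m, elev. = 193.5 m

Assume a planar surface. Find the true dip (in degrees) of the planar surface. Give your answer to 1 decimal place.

5.4°

Let the plane be z = a·E + b·N + c.
B−A: −133a + 42b = −8.8;  C−A: 47a + 149b = −11.
Solving gives a = 0.03897, b = −0.08612.
Gradient magnitude |∇z| = √(a² + b²) = √(0.00152 + 0.00742) = 0.09453.
True dip = arctan(0.09453) = 5.4°, dipping toward NNW (azimuth ≈ 336°).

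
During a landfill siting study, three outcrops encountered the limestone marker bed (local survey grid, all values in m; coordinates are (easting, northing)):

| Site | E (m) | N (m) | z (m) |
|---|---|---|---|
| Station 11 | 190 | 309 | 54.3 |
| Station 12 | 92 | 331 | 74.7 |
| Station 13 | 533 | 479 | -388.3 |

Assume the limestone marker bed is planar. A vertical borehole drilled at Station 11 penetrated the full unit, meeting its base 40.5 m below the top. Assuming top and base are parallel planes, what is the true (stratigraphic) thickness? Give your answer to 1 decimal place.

21.5 m

Let the plane be z = a·E + b·N + c.
Station 12−Station 11: −98a + 22b = 20.4;  Station 13−Station 11: 343a + 170b = −442.6.
Solving gives a = −0.54553, b = −1.50283.
|∇z| = √(a²+b²) = 1.59879, so dip δ = arctan(1.59879) = 57.98°.
True thickness = vertical thickness × cos δ = 40.5 × cos 57.98° = 21.5 m.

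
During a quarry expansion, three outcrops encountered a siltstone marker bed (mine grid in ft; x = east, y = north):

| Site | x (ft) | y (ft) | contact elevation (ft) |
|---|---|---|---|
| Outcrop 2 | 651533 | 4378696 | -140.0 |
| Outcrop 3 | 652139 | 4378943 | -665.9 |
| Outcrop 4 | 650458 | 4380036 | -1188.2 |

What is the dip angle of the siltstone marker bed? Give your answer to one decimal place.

Let the plane be z = a·x + b·y + c.
Outcrop 3−Outcrop 2: 606a + 247b = −525.9;  Outcrop 4−Outcrop 2: −1075a + 1340b = −1048.2.
Solving gives a = −0.41371, b = −1.11413.
Gradient magnitude |∇z| = √(a² + b²) = √(0.17116 + 1.24129) = 1.18847.
True dip = arctan(1.18847) = 49.9°, dipping toward NNE (azimuth ≈ 020°).

49.9°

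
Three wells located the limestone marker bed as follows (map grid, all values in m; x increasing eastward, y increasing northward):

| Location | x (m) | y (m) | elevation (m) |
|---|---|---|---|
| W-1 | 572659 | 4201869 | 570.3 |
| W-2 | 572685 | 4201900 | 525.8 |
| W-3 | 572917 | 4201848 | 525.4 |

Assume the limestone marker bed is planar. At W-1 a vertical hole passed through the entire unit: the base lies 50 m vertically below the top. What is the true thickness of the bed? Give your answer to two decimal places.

31.43 m

Let the plane be z = a·x + b·y + c.
W-2−W-1: 26a + 31b = −44.5;  W-3−W-1: 258a − 21b = −44.9.
Solving gives a = −0.27228, b = −1.20712.
|∇z| = √(a²+b²) = 1.23744, so dip δ = arctan(1.23744) = 51.06°.
True thickness = vertical thickness × cos δ = 50 × cos 51.06° = 31.43 m.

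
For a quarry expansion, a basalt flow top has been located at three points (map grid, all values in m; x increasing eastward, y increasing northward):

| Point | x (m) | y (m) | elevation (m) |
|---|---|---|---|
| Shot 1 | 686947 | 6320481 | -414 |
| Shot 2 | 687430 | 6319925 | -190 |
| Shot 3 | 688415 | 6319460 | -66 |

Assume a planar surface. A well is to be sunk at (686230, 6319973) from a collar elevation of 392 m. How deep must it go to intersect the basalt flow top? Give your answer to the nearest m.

Two edge vectors: Shot 1→Shot 2 = (483, -556, 224), Shot 1→Shot 3 = (1468, -1021, 348).
Normal n = (Shot 1→Shot 2) × (Shot 1→Shot 3) = (35216, 160748, 323065).
So ∂z/∂x = −n_x/n_z = −0.10900593 and ∂z/∂y = −n_y/n_z = −0.49757170.
Intercept c from Shot 1: -414 + 74881.29 + 3144892.45 = 3219359.75.
At (686230, 6319973): z_contact = −74803.1 − 3144639.7 + 3219359.75 = -83.1 m.
Depth below ground = 392 − (-83.1) = 475 m.

475 m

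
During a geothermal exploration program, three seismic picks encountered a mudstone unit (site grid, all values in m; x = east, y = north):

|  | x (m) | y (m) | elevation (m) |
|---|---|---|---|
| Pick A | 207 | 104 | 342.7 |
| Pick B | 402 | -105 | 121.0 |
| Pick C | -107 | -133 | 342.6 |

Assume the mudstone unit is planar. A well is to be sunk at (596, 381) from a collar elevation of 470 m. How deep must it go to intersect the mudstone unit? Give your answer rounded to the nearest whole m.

138 m

Let the plane be z = a·x + b·y + c.
Pick B−Pick A: 195a − 209b = −221.7;  Pick C−Pick A: −314a − 237b = −0.1.
Solving gives a = −0.46961, b = 0.62261.
Then c = 342.7 − a·207 − b·104 = 375.16.
At (596, 381): z_contact = −279.9 + 237.2 + 375.16 = 332.5 m.
Depth below ground = 470 − 332.5 = 138 m.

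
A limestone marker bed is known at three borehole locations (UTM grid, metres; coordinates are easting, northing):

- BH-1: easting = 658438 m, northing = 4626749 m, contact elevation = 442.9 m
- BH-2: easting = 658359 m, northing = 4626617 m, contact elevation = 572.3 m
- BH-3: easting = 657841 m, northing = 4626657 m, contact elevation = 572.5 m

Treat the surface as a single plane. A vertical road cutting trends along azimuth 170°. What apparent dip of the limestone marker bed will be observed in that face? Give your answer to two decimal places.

Two edge vectors: BH-1→BH-2 = (-79, -132, 129.4), BH-1→BH-3 = (-597, -92, 129.6).
Normal n = (BH-1→BH-2) × (BH-1→BH-3) = (-5202.4, -67013.4, -71536).
So ∂z/∂easting = −n_x/n_z = −0.07272 and ∂z/∂northing = −n_y/n_z = −0.93678.
Unit vector along 170° is (sin 170°, cos 170°) = (0.1736, -0.9848).
Slope in that direction = a·(0.1736) + b·(-0.9848) = 0.90992.
Apparent dip = arctan|0.90992| = 42.30° (true dip is 43.2°, so apparent ≤ true as expected).

42.30°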